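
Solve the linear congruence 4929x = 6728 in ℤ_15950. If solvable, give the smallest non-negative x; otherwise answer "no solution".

First find gcd(4929, 15950):
15950 = 3*4929 + 1163
4929 = 4*1163 + 277
1163 = 4*277 + 55
277 = 5*55 + 2
55 = 27*2 + 1
2 = 2*1 + 0
gcd = 1, so a unique solution mod 15950 exists.
Back-substitute for the Bézout coefficients:
1 = 55 − 27·2
1 = −27·277 + 136·55
1 = 136·1163 − 571·277
1 = −571·4929 + 2420·1163
1 = 2420·15950 − 7831·4929
So 4929·(-7831) ≡ 1 (mod 15950), giving 4929⁻¹ ≡ 8119.
x ≡ 4929⁻¹·6728 ≡ 8119·6728 ≡ 11832 (mod 15950).

11832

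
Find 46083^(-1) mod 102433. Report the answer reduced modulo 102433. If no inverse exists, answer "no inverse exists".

56619

Apply the Euclidean algorithm to 102433 and 46083:
102433 = 2*46083 + 10267
46083 = 4*10267 + 5015
10267 = 2*5015 + 237
5015 = 21*237 + 38
237 = 6*38 + 9
38 = 4*9 + 2
9 = 4*2 + 1
2 = 2*1 + 0
Since gcd(46083, 102433) = 1, back-substitute to write 1 as a combination:
1 = 9 − 4·2
1 = −4·38 + 17·9
1 = 17·237 − 106·38
1 = −106·5015 + 2243·237
1 = 2243·10267 − 4592·5015
1 = −4592·46083 + 20611·10267
1 = 20611·102433 − 45814·46083
Hence 46083⁻¹ ≡ -45814 ≡ 56619 (mod 102433).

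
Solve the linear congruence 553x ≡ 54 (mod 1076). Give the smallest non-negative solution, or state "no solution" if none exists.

First find gcd(553, 1076):
1076 = 1×553 + 523
553 = 1×523 + 30
523 = 17×30 + 13
30 = 2×13 + 4
13 = 3×4 + 1
4 = 4×1 + 0
gcd = 1, so a unique solution mod 1076 exists.
Back-substitute for the Bézout coefficients:
1 = 13 − 3·4
1 = −3·30 + 7·13
1 = 7·523 − 122·30
1 = −122·553 + 129·523
1 = 129·1076 − 251·553
So 553·(-251) ≡ 1 (mod 1076), giving 553⁻¹ ≡ 825.
x ≡ 553⁻¹·54 ≡ 825·54 ≡ 434 (mod 1076).

434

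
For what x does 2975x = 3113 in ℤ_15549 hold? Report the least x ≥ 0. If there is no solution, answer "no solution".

15226

First find gcd(2975, 15549):
15549 = 5·2975 + 674
2975 = 4·674 + 279
674 = 2·279 + 116
279 = 2·116 + 47
116 = 2·47 + 22
47 = 2·22 + 3
22 = 7·3 + 1
3 = 3·1 + 0
gcd = 1, so a unique solution mod 15549 exists.
Back-substitute for the Bézout coefficients:
1 = 22 − 7·3
1 = −7·47 + 15·22
1 = 15·116 − 37·47
1 = −37·279 + 89·116
1 = 89·674 − 215·279
1 = −215·2975 + 949·674
1 = 949·15549 − 4960·2975
So 2975·(-4960) ≡ 1 (mod 15549), giving 2975⁻¹ ≡ 10589.
x ≡ 2975⁻¹·3113 ≡ 10589·3113 ≡ 15226 (mod 15549).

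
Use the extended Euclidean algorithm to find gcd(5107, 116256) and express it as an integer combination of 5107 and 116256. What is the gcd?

Apply Euclid's algorithm to 116256 and 5107:
116256 = 22·5107 + 3902
5107 = 1·3902 + 1205
3902 = 3·1205 + 287
1205 = 4·287 + 57
287 = 5·57 + 2
57 = 28·2 + 1
2 = 2·1 + 0
gcd(5107, 116256) = 1.
Express as a combination:
1 = 57 − 28·2
1 = −28·287 + 141·57
1 = 141·1205 − 592·287
1 = −592·3902 + 1917·1205
1 = 1917·5107 − 2509·3902
1 = −2509·116256 + 57115·5107
So 1 = (-2509)·116256 + (57115)·5107.

1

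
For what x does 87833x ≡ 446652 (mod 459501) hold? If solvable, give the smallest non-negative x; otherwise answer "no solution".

408687

First find gcd(87833, 459501):
459501 = 5*87833 + 20336
87833 = 4*20336 + 6489
20336 = 3*6489 + 869
6489 = 7*869 + 406
869 = 2*406 + 57
406 = 7*57 + 7
57 = 8*7 + 1
7 = 7*1 + 0
gcd = 1, so a unique solution mod 459501 exists.
Back-substitute for the Bézout coefficients:
1 = 57 − 8·7
1 = −8·406 + 57·57
1 = 57·869 − 122·406
1 = −122·6489 + 911·869
1 = 911·20336 − 2855·6489
1 = −2855·87833 + 12331·20336
1 = 12331·459501 − 64510·87833
So 87833·(-64510) ≡ 1 (mod 459501), giving 87833⁻¹ ≡ 394991.
x ≡ 87833⁻¹·446652 ≡ 394991·446652 ≡ 408687 (mod 459501).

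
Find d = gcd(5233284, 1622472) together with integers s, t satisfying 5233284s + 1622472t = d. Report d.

Euclidean algorithm:
5233284 = 3×1622472 + 365868
1622472 = 4×365868 + 159000
365868 = 2×159000 + 47868
159000 = 3×47868 + 15396
47868 = 3×15396 + 1680
15396 = 9×1680 + 276
1680 = 6×276 + 24
276 = 11×24 + 12
24 = 2×12 + 0
gcd(5233284, 1622472) = 12.
Back-substituting:
12 = 276 − 11·24
12 = −11·1680 + 67·276
12 = 67·15396 − 614·1680
12 = −614·47868 + 1909·15396
12 = 1909·159000 − 6341·47868
12 = −6341·365868 + 14591·159000
12 = 14591·1622472 − 64705·365868
12 = −64705·5233284 + 208706·1622472
So 12 = (-64705)·5233284 + (208706)·1622472.

12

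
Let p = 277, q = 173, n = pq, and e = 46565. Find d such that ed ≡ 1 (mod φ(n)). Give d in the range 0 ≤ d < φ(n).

φ(n) = (p−1)(q−1) = 276·172 = 47472.
Need d with 46565·d ≡ 1 (mod 47472). Apply the extended Euclidean algorithm:
47472 = 1·46565 + 907
46565 = 51·907 + 308
907 = 2·308 + 291
308 = 1·291 + 17
291 = 17·17 + 2
17 = 8·2 + 1
2 = 2·1 + 0
Back-substitute:
1 = 17 − 8·2
1 = −8·291 + 137·17
1 = 137·308 − 145·291
1 = −145·907 + 427·308
1 = 427·46565 − 21922·907
1 = −21922·47472 + 22349·46565
So 46565·22349 ≡ 1 (mod 47472), hence d = 22349.

22349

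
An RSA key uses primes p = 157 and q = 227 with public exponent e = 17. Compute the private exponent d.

φ(n) = (p−1)(q−1) = 156·226 = 35256.
Need d with 17·d ≡ 1 (mod 35256). Apply the extended Euclidean algorithm:
35256 = 2073×17 + 15
17 = 1×15 + 2
15 = 7×2 + 1
2 = 2×1 + 0
Back-substitute:
1 = 15 − 7·2
1 = −7·17 + 8·15
1 = 8·35256 − 16591·17
So 17·(-16591) ≡ 1 (mod 35256), hence d ≡ -16591 ≡ 18665 (mod 35256).

18665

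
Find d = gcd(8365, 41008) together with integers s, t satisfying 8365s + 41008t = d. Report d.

1

Apply Euclid's algorithm to 41008 and 8365:
41008 = 4×8365 + 7548
8365 = 1×7548 + 817
7548 = 9×817 + 195
817 = 4×195 + 37
195 = 5×37 + 10
37 = 3×10 + 7
10 = 1×7 + 3
7 = 2×3 + 1
3 = 3×1 + 0
gcd(8365, 41008) = 1.
Express as a combination:
1 = 7 − 2·3
1 = −2·10 + 3·7
1 = 3·37 − 11·10
1 = −11·195 + 58·37
1 = 58·817 − 243·195
1 = −243·7548 + 2245·817
1 = 2245·8365 − 2488·7548
1 = −2488·41008 + 12197·8365
So 1 = (-2488)·41008 + (12197)·8365.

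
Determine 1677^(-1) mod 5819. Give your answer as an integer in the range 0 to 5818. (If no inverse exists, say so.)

5531

gcd(5819, 1677) by repeated division:
5819 = 3*1677 + 788
1677 = 2*788 + 101
788 = 7*101 + 81
101 = 1*81 + 20
81 = 4*20 + 1
20 = 20*1 + 0
gcd = 1, so the inverse exists. Back-substitute:
1 = 81 − 4·20
1 = −4·101 + 5·81
1 = 5·788 − 39·101
1 = −39·1677 + 83·788
1 = 83·5819 − 288·1677
Thus 1677·(-288) ≡ 1 (mod 5819); reducing, -288 mod 5819 = 5531.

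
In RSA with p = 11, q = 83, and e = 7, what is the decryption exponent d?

703

φ(n) = (p−1)(q−1) = 10·82 = 820.
Need d with 7·d ≡ 1 (mod 820). Apply the extended Euclidean algorithm:
820 = 117×7 + 1
7 = 7×1 + 0
Back-substitute:
1 = 820 − 117·7
So 7·(-117) ≡ 1 (mod 820), hence d ≡ -117 ≡ 703 (mod 820).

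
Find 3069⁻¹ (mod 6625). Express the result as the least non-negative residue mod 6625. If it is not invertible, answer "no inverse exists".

5904

Apply the Euclidean algorithm to 6625 and 3069:
6625 = 2·3069 + 487
3069 = 6·487 + 147
487 = 3·147 + 46
147 = 3·46 + 9
46 = 5·9 + 1
9 = 9·1 + 0
Since gcd(3069, 6625) = 1, back-substitute to write 1 as a combination:
1 = 46 − 5·9
1 = −5·147 + 16·46
1 = 16·487 − 53·147
1 = −53·3069 + 334·487
1 = 334·6625 − 721·3069
Thus 3069·(-721) ≡ 1 (mod 6625); reducing, -721 mod 6625 = 5904.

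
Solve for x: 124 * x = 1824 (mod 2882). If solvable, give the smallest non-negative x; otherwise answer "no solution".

619

First find gcd(124, 2882):
2882 = 23*124 + 30
124 = 4*30 + 4
30 = 7*4 + 2
4 = 2*2 + 0
gcd = 2 and 2 | 1824, so solutions exist. Divide through by 2: 62x ≡ 912 (mod 1441).
Now find 62⁻¹ mod 1441:
1441 = 23·62 + 15
62 = 4·15 + 2
15 = 7·2 + 1
2 = 2·1 + 0
Back-substitute:
1 = 15 − 7·2
1 = −7·62 + 29·15
1 = 29·1441 − 674·62
So 62·(-674) ≡ 1 (mod 1441), i.e. 62⁻¹ ≡ 767.
Then x ≡ 767·912 ≡ 619 (mod 1441); the smallest non-negative solution is x = 619.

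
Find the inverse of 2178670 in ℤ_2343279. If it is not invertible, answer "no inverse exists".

gcd(2343279, 2178670) by repeated division:
2343279 = 1×2178670 + 164609
2178670 = 13×164609 + 38753
164609 = 4×38753 + 9597
38753 = 4×9597 + 365
9597 = 26×365 + 107
365 = 3×107 + 44
107 = 2×44 + 19
44 = 2×19 + 6
19 = 3×6 + 1
6 = 6×1 + 0
Since gcd(2178670, 2343279) = 1, back-substitute to write 1 as a combination:
1 = 19 − 3·6
1 = −3·44 + 7·19
1 = 7·107 − 17·44
1 = −17·365 + 58·107
1 = 58·9597 − 1525·365
1 = −1525·38753 + 6158·9597
1 = 6158·164609 − 26157·38753
1 = −26157·2178670 + 346199·164609
1 = 346199·2343279 − 372356·2178670
So 2178670·(-372356) ≡ 1 (mod 2343279), and -372356 ≡ 1970923 (mod 2343279).

1970923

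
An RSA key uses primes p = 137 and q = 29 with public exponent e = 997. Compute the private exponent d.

3533

φ(n) = (p−1)(q−1) = 136·28 = 3808.
Need d with 997·d ≡ 1 (mod 3808). Apply the extended Euclidean algorithm:
3808 = 3·997 + 817
997 = 1·817 + 180
817 = 4·180 + 97
180 = 1·97 + 83
97 = 1·83 + 14
83 = 5·14 + 13
14 = 1·13 + 1
13 = 13·1 + 0
Back-substitute:
1 = 14 − 13
1 = −83 + 6·14
1 = 6·97 − 7·83
1 = −7·180 + 13·97
1 = 13·817 − 59·180
1 = −59·997 + 72·817
1 = 72·3808 − 275·997
So 997·(-275) ≡ 1 (mod 3808), hence d ≡ -275 ≡ 3533 (mod 3808).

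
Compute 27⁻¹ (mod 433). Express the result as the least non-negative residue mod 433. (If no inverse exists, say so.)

Run Euclid on (433, 27):
433 = 16*27 + 1
27 = 27*1 + 0
Since gcd(27, 433) = 1, back-substitute to write 1 as a combination:
1 = 433 − 16·27
Thus 27·(-16) ≡ 1 (mod 433); reducing, -16 mod 433 = 417.

417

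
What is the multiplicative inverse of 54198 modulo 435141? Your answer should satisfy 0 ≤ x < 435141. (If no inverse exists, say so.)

Euclidean algorithm on 435141, 54198:
435141 = 8×54198 + 1557
54198 = 34×1557 + 1260
1557 = 1×1260 + 297
1260 = 4×297 + 72
297 = 4×72 + 9
72 = 8×9 + 0
gcd(54198, 435141) = 9 ≠ 1, so 54198 has no multiplicative inverse modulo 435141.

no inverse exists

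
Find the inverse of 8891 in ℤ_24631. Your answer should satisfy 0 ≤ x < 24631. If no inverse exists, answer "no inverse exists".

2521

gcd(24631, 8891) by repeated division:
24631 = 2*8891 + 6849
8891 = 1*6849 + 2042
6849 = 3*2042 + 723
2042 = 2*723 + 596
723 = 1*596 + 127
596 = 4*127 + 88
127 = 1*88 + 39
88 = 2*39 + 10
39 = 3*10 + 9
10 = 1*9 + 1
9 = 9*1 + 0
The gcd is 1. Working backward:
1 = 10 − 9
1 = −39 + 4·10
1 = 4·88 − 9·39
1 = −9·127 + 13·88
1 = 13·596 − 61·127
1 = −61·723 + 74·596
1 = 74·2042 − 209·723
1 = −209·6849 + 701·2042
1 = 701·8891 − 910·6849
1 = −910·24631 + 2521·8891
So 8891·2521 ≡ 1 (mod 24631).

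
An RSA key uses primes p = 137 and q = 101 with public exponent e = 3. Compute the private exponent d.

φ(n) = (p−1)(q−1) = 136·100 = 13600.
Need d with 3·d ≡ 1 (mod 13600). Apply the extended Euclidean algorithm:
13600 = 4533·3 + 1
3 = 3·1 + 0
Back-substitute:
1 = 13600 − 4533·3
So 3·(-4533) ≡ 1 (mod 13600), hence d ≡ -4533 ≡ 9067 (mod 13600).

9067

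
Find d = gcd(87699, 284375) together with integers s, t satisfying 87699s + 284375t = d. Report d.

1

Euclidean algorithm:
284375 = 3·87699 + 21278
87699 = 4·21278 + 2587
21278 = 8·2587 + 582
2587 = 4·582 + 259
582 = 2·259 + 64
259 = 4·64 + 3
64 = 21·3 + 1
3 = 3·1 + 0
gcd(87699, 284375) = 1.
Back-substituting:
1 = 64 − 21·3
1 = −21·259 + 85·64
1 = 85·582 − 191·259
1 = −191·2587 + 849·582
1 = 849·21278 − 6983·2587
1 = −6983·87699 + 28781·21278
1 = 28781·284375 − 93326·87699
So 1 = (28781)·284375 + (-93326)·87699.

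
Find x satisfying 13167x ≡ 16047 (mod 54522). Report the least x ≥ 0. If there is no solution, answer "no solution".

5347

First find gcd(13167, 54522):
54522 = 4×13167 + 1854
13167 = 7×1854 + 189
1854 = 9×189 + 153
189 = 1×153 + 36
153 = 4×36 + 9
36 = 4×9 + 0
gcd = 9 and 9 | 16047, so solutions exist. Divide through by 9: 1463x ≡ 1783 (mod 6058).
Now find 1463⁻¹ mod 6058:
6058 = 4·1463 + 206
1463 = 7·206 + 21
206 = 9·21 + 17
21 = 1·17 + 4
17 = 4·4 + 1
4 = 4·1 + 0
Back-substitute:
1 = 17 − 4·4
1 = −4·21 + 5·17
1 = 5·206 − 49·21
1 = −49·1463 + 348·206
1 = 348·6058 − 1441·1463
So 1463·(-1441) ≡ 1 (mod 6058), i.e. 1463⁻¹ ≡ 4617.
Then x ≡ 4617·1783 ≡ 5347 (mod 6058); the smallest non-negative solution is x = 5347.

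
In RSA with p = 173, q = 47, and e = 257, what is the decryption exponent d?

φ(n) = (p−1)(q−1) = 172·46 = 7912.
Need d with 257·d ≡ 1 (mod 7912). Apply the extended Euclidean algorithm:
7912 = 30×257 + 202
257 = 1×202 + 55
202 = 3×55 + 37
55 = 1×37 + 18
37 = 2×18 + 1
18 = 18×1 + 0
Back-substitute:
1 = 37 − 2·18
1 = −2·55 + 3·37
1 = 3·202 − 11·55
1 = −11·257 + 14·202
1 = 14·7912 − 431·257
So 257·(-431) ≡ 1 (mod 7912), hence d ≡ -431 ≡ 7481 (mod 7912).

7481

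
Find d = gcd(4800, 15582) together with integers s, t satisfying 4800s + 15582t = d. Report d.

6

Repeated division:
15582 = 3·4800 + 1182
4800 = 4·1182 + 72
1182 = 16·72 + 30
72 = 2·30 + 12
30 = 2·12 + 6
12 = 2·6 + 0
gcd(4800, 15582) = 6.
Express as a combination:
6 = 30 − 2·12
6 = −2·72 + 5·30
6 = 5·1182 − 82·72
6 = −82·4800 + 333·1182
6 = 333·15582 − 1081·4800
So 6 = (333)·15582 + (-1081)·4800.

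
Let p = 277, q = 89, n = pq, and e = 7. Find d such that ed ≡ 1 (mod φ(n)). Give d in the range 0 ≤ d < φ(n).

13879

φ(n) = (p−1)(q−1) = 276·88 = 24288.
Need d with 7·d ≡ 1 (mod 24288). Apply the extended Euclidean algorithm:
24288 = 3469*7 + 5
7 = 1*5 + 2
5 = 2*2 + 1
2 = 2*1 + 0
Back-substitute:
1 = 5 − 2·2
1 = −2·7 + 3·5
1 = 3·24288 − 10409·7
So 7·(-10409) ≡ 1 (mod 24288), hence d ≡ -10409 ≡ 13879 (mod 24288).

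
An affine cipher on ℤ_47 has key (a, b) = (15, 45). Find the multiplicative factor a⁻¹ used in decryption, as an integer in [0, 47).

22

gcd(47, 15) by repeated division:
47 = 3×15 + 2
15 = 7×2 + 1
2 = 2×1 + 0
Since gcd(15, 47) = 1, back-substitute to write 1 as a combination:
1 = 15 − 7·2
1 = −7·47 + 22·15
So 15·22 ≡ 1 (mod 47).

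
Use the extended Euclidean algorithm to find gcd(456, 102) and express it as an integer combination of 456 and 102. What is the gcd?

6

Repeated division:
456 = 4*102 + 48
102 = 2*48 + 6
48 = 8*6 + 0
gcd(456, 102) = 6.
Working backward:
6 = 102 − 2·48
6 = −2·456 + 9·102
So 6 = (-2)·456 + (9)·102.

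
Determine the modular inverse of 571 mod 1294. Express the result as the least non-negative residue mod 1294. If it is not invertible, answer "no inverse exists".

Extended Euclidean algorithm:
1294 = 2·571 + 152
571 = 3·152 + 115
152 = 1·115 + 37
115 = 3·37 + 4
37 = 9·4 + 1
4 = 4·1 + 0
Since gcd(571, 1294) = 1, back-substitute to write 1 as a combination:
1 = 37 − 9·4
1 = −9·115 + 28·37
1 = 28·152 − 37·115
1 = −37·571 + 139·152
1 = 139·1294 − 315·571
Thus 571·(-315) ≡ 1 (mod 1294); reducing, -315 mod 1294 = 979.

979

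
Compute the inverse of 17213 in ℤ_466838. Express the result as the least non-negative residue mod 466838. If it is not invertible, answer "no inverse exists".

Extended Euclidean algorithm:
466838 = 27×17213 + 2087
17213 = 8×2087 + 517
2087 = 4×517 + 19
517 = 27×19 + 4
19 = 4×4 + 3
4 = 1×3 + 1
3 = 3×1 + 0
gcd = 1, so the inverse exists. Back-substitute:
1 = 4 − 3
1 = −19 + 5·4
1 = 5·517 − 136·19
1 = −136·2087 + 549·517
1 = 549·17213 − 4528·2087
1 = −4528·466838 + 122805·17213
So 17213·122805 ≡ 1 (mod 466838).

122805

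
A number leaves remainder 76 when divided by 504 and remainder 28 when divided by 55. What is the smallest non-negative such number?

Write x = 76 + 504·k. Then 504·k ≡ 28 − 76 ≡ 7 (mod 55).
Need 504⁻¹ mod 55. Extended Euclid on (55, 9):
55 = 6·9 + 1
9 = 9·1 + 0
Back-substitute:
1 = 55 − 6·9
504⁻¹ ≡ 49 (mod 55), so k ≡ 49·7 ≡ 13 (mod 55).
x = 76 + 504·13 = 6628.

6628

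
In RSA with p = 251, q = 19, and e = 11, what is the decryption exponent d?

φ(n) = (p−1)(q−1) = 250·18 = 4500.
Need d with 11·d ≡ 1 (mod 4500). Apply the extended Euclidean algorithm:
4500 = 409*11 + 1
11 = 11*1 + 0
Back-substitute:
1 = 4500 − 409·11
So 11·(-409) ≡ 1 (mod 4500), hence d ≡ -409 ≡ 4091 (mod 4500).

4091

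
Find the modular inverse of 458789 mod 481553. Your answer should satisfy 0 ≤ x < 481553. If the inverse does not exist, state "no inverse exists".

75753

Extended Euclidean algorithm:
481553 = 1·458789 + 22764
458789 = 20·22764 + 3509
22764 = 6·3509 + 1710
3509 = 2·1710 + 89
1710 = 19·89 + 19
89 = 4·19 + 13
19 = 1·13 + 6
13 = 2·6 + 1
6 = 6·1 + 0
The gcd is 1. Working backward:
1 = 13 − 2·6
1 = −2·19 + 3·13
1 = 3·89 − 14·19
1 = −14·1710 + 269·89
1 = 269·3509 − 552·1710
1 = −552·22764 + 3581·3509
1 = 3581·458789 − 72172·22764
1 = −72172·481553 + 75753·458789
So 458789·75753 ≡ 1 (mod 481553).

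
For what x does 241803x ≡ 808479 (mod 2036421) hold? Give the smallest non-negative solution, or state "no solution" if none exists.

First find gcd(241803, 2036421):
2036421 = 8*241803 + 101997
241803 = 2*101997 + 37809
101997 = 2*37809 + 26379
37809 = 1*26379 + 11430
26379 = 2*11430 + 3519
11430 = 3*3519 + 873
3519 = 4*873 + 27
873 = 32*27 + 9
27 = 3*9 + 0
gcd = 9 and 9 | 808479, so solutions exist. Divide through by 9: 26867x ≡ 89831 (mod 226269).
Now find 26867⁻¹ mod 226269:
226269 = 8*26867 + 11333
26867 = 2*11333 + 4201
11333 = 2*4201 + 2931
4201 = 1*2931 + 1270
2931 = 2*1270 + 391
1270 = 3*391 + 97
391 = 4*97 + 3
97 = 32*3 + 1
3 = 3*1 + 0
Back-substitute:
1 = 97 − 32·3
1 = −32·391 + 129·97
1 = 129·1270 − 419·391
1 = −419·2931 + 967·1270
1 = 967·4201 − 1386·2931
1 = −1386·11333 + 3739·4201
1 = 3739·26867 − 8864·11333
1 = −8864·226269 + 74651·26867
So 26867⁻¹ ≡ 74651 (mod 226269).
Then x ≡ 74651·89831 ≡ 39628 (mod 226269); the smallest non-negative solution is x = 39628.

39628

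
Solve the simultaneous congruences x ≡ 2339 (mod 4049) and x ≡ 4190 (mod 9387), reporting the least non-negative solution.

Write x = 2339 + 4049·k. Then 4049·k ≡ 4190 − 2339 ≡ 1851 (mod 9387).
Need 4049⁻¹ mod 9387. Extended Euclid on (9387, 4049):
9387 = 2*4049 + 1289
4049 = 3*1289 + 182
1289 = 7*182 + 15
182 = 12*15 + 2
15 = 7*2 + 1
2 = 2*1 + 0
Back-substitute:
1 = 15 − 7·2
1 = −7·182 + 85·15
1 = 85·1289 − 602·182
1 = −602·4049 + 1891·1289
1 = 1891·9387 − 4384·4049
4049⁻¹ ≡ 5003 (mod 9387), so k ≡ 5003·1851 ≡ 4971 (mod 9387).
x = 2339 + 4049·4971 = 20129918.

20129918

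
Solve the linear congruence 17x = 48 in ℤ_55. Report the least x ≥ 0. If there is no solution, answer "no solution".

19

First find gcd(17, 55):
55 = 3×17 + 4
17 = 4×4 + 1
4 = 4×1 + 0
gcd = 1, so a unique solution mod 55 exists.
Back-substitute for the Bézout coefficients:
1 = 17 − 4·4
1 = −4·55 + 13·17
So 17·(13) ≡ 1 (mod 55), giving 17⁻¹ ≡ 13.
x ≡ 17⁻¹·48 ≡ 13·48 ≡ 19 (mod 55).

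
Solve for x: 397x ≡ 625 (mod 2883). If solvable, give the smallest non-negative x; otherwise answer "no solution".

First find gcd(397, 2883):
2883 = 7·397 + 104
397 = 3·104 + 85
104 = 1·85 + 19
85 = 4·19 + 9
19 = 2·9 + 1
9 = 9·1 + 0
gcd = 1, so a unique solution mod 2883 exists.
Back-substitute for the Bézout coefficients:
1 = 19 − 2·9
1 = −2·85 + 9·19
1 = 9·104 − 11·85
1 = −11·397 + 42·104
1 = 42·2883 − 305·397
So 397·(-305) ≡ 1 (mod 2883), giving 397⁻¹ ≡ 2578.
x ≡ 397⁻¹·625 ≡ 2578·625 ≡ 2536 (mod 2883).

2536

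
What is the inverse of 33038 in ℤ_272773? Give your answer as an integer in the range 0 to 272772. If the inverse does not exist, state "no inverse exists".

36782

gcd(272773, 33038) by repeated division:
272773 = 8*33038 + 8469
33038 = 3*8469 + 7631
8469 = 1*7631 + 838
7631 = 9*838 + 89
838 = 9*89 + 37
89 = 2*37 + 15
37 = 2*15 + 7
15 = 2*7 + 1
7 = 7*1 + 0
The gcd is 1. Working backward:
1 = 15 − 2·7
1 = −2·37 + 5·15
1 = 5·89 − 12·37
1 = −12·838 + 113·89
1 = 113·7631 − 1029·838
1 = −1029·8469 + 1142·7631
1 = 1142·33038 − 4455·8469
1 = −4455·272773 + 36782·33038
So 33038·36782 ≡ 1 (mod 272773).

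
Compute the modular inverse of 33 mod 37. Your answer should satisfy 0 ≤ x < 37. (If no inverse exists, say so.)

Run Euclid on (37, 33):
37 = 1·33 + 4
33 = 8·4 + 1
4 = 4·1 + 0
The gcd is 1. Working backward:
1 = 33 − 8·4
1 = −8·37 + 9·33
So 33·9 ≡ 1 (mod 37).

9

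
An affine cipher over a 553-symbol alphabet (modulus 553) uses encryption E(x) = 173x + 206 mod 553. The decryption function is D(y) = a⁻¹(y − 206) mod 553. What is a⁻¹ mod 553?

374

Apply the Euclidean algorithm to 553 and 173:
553 = 3·173 + 34
173 = 5·34 + 3
34 = 11·3 + 1
3 = 3·1 + 0
The gcd is 1. Working backward:
1 = 34 − 11·3
1 = −11·173 + 56·34
1 = 56·553 − 179·173
Thus 173·(-179) ≡ 1 (mod 553); reducing, -179 mod 553 = 374.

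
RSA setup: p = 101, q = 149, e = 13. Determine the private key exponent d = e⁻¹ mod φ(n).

2277

φ(n) = (p−1)(q−1) = 100·148 = 14800.
Need d with 13·d ≡ 1 (mod 14800). Apply the extended Euclidean algorithm:
14800 = 1138*13 + 6
13 = 2*6 + 1
6 = 6*1 + 0
Back-substitute:
1 = 13 − 2·6
1 = −2·14800 + 2277·13
So 13·2277 ≡ 1 (mod 14800), hence d = 2277.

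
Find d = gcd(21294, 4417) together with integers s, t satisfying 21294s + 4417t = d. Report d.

7

Repeated division:
21294 = 4×4417 + 3626
4417 = 1×3626 + 791
3626 = 4×791 + 462
791 = 1×462 + 329
462 = 1×329 + 133
329 = 2×133 + 63
133 = 2×63 + 7
63 = 9×7 + 0
gcd(21294, 4417) = 7.
Express as a combination:
7 = 133 − 2·63
7 = −2·329 + 5·133
7 = 5·462 − 7·329
7 = −7·791 + 12·462
7 = 12·3626 − 55·791
7 = −55·4417 + 67·3626
7 = 67·21294 − 323·4417
So 7 = (67)·21294 + (-323)·4417.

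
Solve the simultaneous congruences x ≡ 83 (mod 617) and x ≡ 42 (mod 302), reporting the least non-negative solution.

Write x = 83 + 617·k. Then 617·k ≡ 42 − 83 ≡ 261 (mod 302).
Need 617⁻¹ mod 302. Extended Euclid on (302, 13):
302 = 23*13 + 3
13 = 4*3 + 1
3 = 3*1 + 0
Back-substitute:
1 = 13 − 4·3
1 = −4·302 + 93·13
617⁻¹ ≡ 93 (mod 302), so k ≡ 93·261 ≡ 113 (mod 302).
x = 83 + 617·113 = 69804.

69804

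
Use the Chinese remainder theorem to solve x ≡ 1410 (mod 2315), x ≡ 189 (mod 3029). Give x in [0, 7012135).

5691680

Write x = 1410 + 2315·k. Then 2315·k ≡ 189 − 1410 ≡ 1808 (mod 3029).
Need 2315⁻¹ mod 3029. Extended Euclid on (3029, 2315):
3029 = 1*2315 + 714
2315 = 3*714 + 173
714 = 4*173 + 22
173 = 7*22 + 19
22 = 1*19 + 3
19 = 6*3 + 1
3 = 3*1 + 0
Back-substitute:
1 = 19 − 6·3
1 = −6·22 + 7·19
1 = 7·173 − 55·22
1 = −55·714 + 227·173
1 = 227·2315 − 736·714
1 = −736·3029 + 963·2315
2315⁻¹ ≡ 963 (mod 3029), so k ≡ 963·1808 ≡ 2458 (mod 3029).
x = 1410 + 2315·2458 = 5691680.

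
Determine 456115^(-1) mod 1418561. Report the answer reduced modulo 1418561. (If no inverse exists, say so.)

579532

gcd(1418561, 456115) by repeated division:
1418561 = 3×456115 + 50216
456115 = 9×50216 + 4171
50216 = 12×4171 + 164
4171 = 25×164 + 71
164 = 2×71 + 22
71 = 3×22 + 5
22 = 4×5 + 2
5 = 2×2 + 1
2 = 2×1 + 0
gcd = 1, so the inverse exists. Back-substitute:
1 = 5 − 2·2
1 = −2·22 + 9·5
1 = 9·71 − 29·22
1 = −29·164 + 67·71
1 = 67·4171 − 1704·164
1 = −1704·50216 + 20515·4171
1 = 20515·456115 − 186339·50216
1 = −186339·1418561 + 579532·456115
So 456115·579532 ≡ 1 (mod 1418561).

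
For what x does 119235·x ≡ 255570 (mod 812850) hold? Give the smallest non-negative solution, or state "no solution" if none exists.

First find gcd(119235, 812850):
812850 = 6×119235 + 97440
119235 = 1×97440 + 21795
97440 = 4×21795 + 10260
21795 = 2×10260 + 1275
10260 = 8×1275 + 60
1275 = 21×60 + 15
60 = 4×15 + 0
gcd = 15 and 15 | 255570, so solutions exist. Divide through by 15: 7949x ≡ 17038 (mod 54190).
Now find 7949⁻¹ mod 54190:
54190 = 6*7949 + 6496
7949 = 1*6496 + 1453
6496 = 4*1453 + 684
1453 = 2*684 + 85
684 = 8*85 + 4
85 = 21*4 + 1
4 = 4*1 + 0
Back-substitute:
1 = 85 − 21·4
1 = −21·684 + 169·85
1 = 169·1453 − 359·684
1 = −359·6496 + 1605·1453
1 = 1605·7949 − 1964·6496
1 = −1964·54190 + 13389·7949
So 7949⁻¹ ≡ 13389 (mod 54190).
Then x ≡ 13389·17038 ≡ 36072 (mod 54190); the smallest non-negative solution is x = 36072.

36072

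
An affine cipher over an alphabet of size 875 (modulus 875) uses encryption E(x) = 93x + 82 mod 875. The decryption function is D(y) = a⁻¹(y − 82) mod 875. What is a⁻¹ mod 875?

Apply the Euclidean algorithm to 875 and 93:
875 = 9×93 + 38
93 = 2×38 + 17
38 = 2×17 + 4
17 = 4×4 + 1
4 = 4×1 + 0
Since gcd(93, 875) = 1, back-substitute to write 1 as a combination:
1 = 17 − 4·4
1 = −4·38 + 9·17
1 = 9·93 − 22·38
1 = −22·875 + 207·93
So 93·207 ≡ 1 (mod 875).

207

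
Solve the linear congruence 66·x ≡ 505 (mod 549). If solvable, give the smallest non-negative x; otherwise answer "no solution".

gcd(66, 549):
549 = 8·66 + 21
66 = 3·21 + 3
21 = 7·3 + 0
gcd = 3, but 3 ∤ 505, so the congruence has no solution.

no solution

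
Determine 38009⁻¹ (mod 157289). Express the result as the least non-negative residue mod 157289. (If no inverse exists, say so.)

Apply the Euclidean algorithm to 157289 and 38009:
157289 = 4·38009 + 5253
38009 = 7·5253 + 1238
5253 = 4·1238 + 301
1238 = 4·301 + 34
301 = 8·34 + 29
34 = 1·29 + 5
29 = 5·5 + 4
5 = 1·4 + 1
4 = 4·1 + 0
The gcd is 1. Working backward:
1 = 5 − 4
1 = −29 + 6·5
1 = 6·34 − 7·29
1 = −7·301 + 62·34
1 = 62·1238 − 255·301
1 = −255·5253 + 1082·1238
1 = 1082·38009 − 7829·5253
1 = −7829·157289 + 32398·38009
So 38009·32398 ≡ 1 (mod 157289).

32398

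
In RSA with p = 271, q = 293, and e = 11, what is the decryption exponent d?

φ(n) = (p−1)(q−1) = 270·292 = 78840.
Need d with 11·d ≡ 1 (mod 78840). Apply the extended Euclidean algorithm:
78840 = 7167×11 + 3
11 = 3×3 + 2
3 = 1×2 + 1
2 = 2×1 + 0
Back-substitute:
1 = 3 − 2
1 = −11 + 4·3
1 = 4·78840 − 28669·11
So 11·(-28669) ≡ 1 (mod 78840), hence d ≡ -28669 ≡ 50171 (mod 78840).

50171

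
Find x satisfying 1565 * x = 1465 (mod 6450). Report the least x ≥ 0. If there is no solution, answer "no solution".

71

First find gcd(1565, 6450):
6450 = 4×1565 + 190
1565 = 8×190 + 45
190 = 4×45 + 10
45 = 4×10 + 5
10 = 2×5 + 0
gcd = 5 and 5 | 1465, so solutions exist. Divide through by 5: 313x ≡ 293 (mod 1290).
Now find 313⁻¹ mod 1290:
1290 = 4*313 + 38
313 = 8*38 + 9
38 = 4*9 + 2
9 = 4*2 + 1
2 = 2*1 + 0
Back-substitute:
1 = 9 − 4·2
1 = −4·38 + 17·9
1 = 17·313 − 140·38
1 = −140·1290 + 577·313
So 313⁻¹ ≡ 577 (mod 1290).
Then x ≡ 577·293 ≡ 71 (mod 1290); the smallest non-negative solution is x = 71.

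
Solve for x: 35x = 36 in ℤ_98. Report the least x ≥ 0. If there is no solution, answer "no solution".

no solution

gcd(35, 98):
98 = 2×35 + 28
35 = 1×28 + 7
28 = 4×7 + 0
gcd = 7, but 7 ∤ 36, so the congruence has no solution.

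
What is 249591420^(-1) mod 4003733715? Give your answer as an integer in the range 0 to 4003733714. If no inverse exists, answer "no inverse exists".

no inverse exists

Compute gcd(249591420, 4003733715):
4003733715 = 16*249591420 + 10270995
249591420 = 24*10270995 + 3087540
10270995 = 3*3087540 + 1008375
3087540 = 3*1008375 + 62415
1008375 = 16*62415 + 9735
62415 = 6*9735 + 4005
9735 = 2*4005 + 1725
4005 = 2*1725 + 555
1725 = 3*555 + 60
555 = 9*60 + 15
60 = 4*15 + 0
gcd(249591420, 4003733715) = 15 ≠ 1, so 249591420 has no multiplicative inverse modulo 4003733715.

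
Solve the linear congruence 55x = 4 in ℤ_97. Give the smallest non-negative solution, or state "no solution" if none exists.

23

First find gcd(55, 97):
97 = 1·55 + 42
55 = 1·42 + 13
42 = 3·13 + 3
13 = 4·3 + 1
3 = 3·1 + 0
gcd = 1, so a unique solution mod 97 exists.
Back-substitute for the Bézout coefficients:
1 = 13 − 4·3
1 = −4·42 + 13·13
1 = 13·55 − 17·42
1 = −17·97 + 30·55
So 55·(30) ≡ 1 (mod 97), giving 55⁻¹ ≡ 30.
x ≡ 55⁻¹·4 ≡ 30·4 ≡ 23 (mod 97).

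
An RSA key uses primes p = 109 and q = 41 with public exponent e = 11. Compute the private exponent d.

1571

φ(n) = (p−1)(q−1) = 108·40 = 4320.
Need d with 11·d ≡ 1 (mod 4320). Apply the extended Euclidean algorithm:
4320 = 392·11 + 8
11 = 1·8 + 3
8 = 2·3 + 2
3 = 1·2 + 1
2 = 2·1 + 0
Back-substitute:
1 = 3 − 2
1 = −8 + 3·3
1 = 3·11 − 4·8
1 = −4·4320 + 1571·11
So 11·1571 ≡ 1 (mod 4320), hence d = 1571.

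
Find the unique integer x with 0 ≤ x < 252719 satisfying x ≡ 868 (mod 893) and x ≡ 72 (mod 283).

145534

Write x = 868 + 893·k. Then 893·k ≡ 72 − 868 ≡ 53 (mod 283).
Need 893⁻¹ mod 283. Extended Euclid on (283, 44):
283 = 6·44 + 19
44 = 2·19 + 6
19 = 3·6 + 1
6 = 6·1 + 0
Back-substitute:
1 = 19 − 3·6
1 = −3·44 + 7·19
1 = 7·283 − 45·44
893⁻¹ ≡ 238 (mod 283), so k ≡ 238·53 ≡ 162 (mod 283).
x = 868 + 893·162 = 145534.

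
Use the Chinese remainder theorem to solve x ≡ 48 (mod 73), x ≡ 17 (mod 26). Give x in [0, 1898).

121

Write x = 48 + 73·k. Then 73·k ≡ 17 − 48 ≡ 21 (mod 26).
Need 73⁻¹ mod 26. Extended Euclid on (26, 21):
26 = 1×21 + 5
21 = 4×5 + 1
5 = 5×1 + 0
Back-substitute:
1 = 21 − 4·5
1 = −4·26 + 5·21
73⁻¹ ≡ 5 (mod 26), so k ≡ 5·21 ≡ 1 (mod 26).
x = 48 + 73·1 = 121.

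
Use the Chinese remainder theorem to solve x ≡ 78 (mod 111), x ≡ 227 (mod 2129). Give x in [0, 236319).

Write x = 78 + 111·k. Then 111·k ≡ 227 − 78 ≡ 149 (mod 2129).
Need 111⁻¹ mod 2129. Extended Euclid on (2129, 111):
2129 = 19·111 + 20
111 = 5·20 + 11
20 = 1·11 + 9
11 = 1·9 + 2
9 = 4·2 + 1
2 = 2·1 + 0
Back-substitute:
1 = 9 − 4·2
1 = −4·11 + 5·9
1 = 5·20 − 9·11
1 = −9·111 + 50·20
1 = 50·2129 − 959·111
111⁻¹ ≡ 1170 (mod 2129), so k ≡ 1170·149 ≡ 1881 (mod 2129).
x = 78 + 111·1881 = 208869.

208869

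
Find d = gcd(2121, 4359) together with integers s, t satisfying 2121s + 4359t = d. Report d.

Euclidean algorithm:
4359 = 2×2121 + 117
2121 = 18×117 + 15
117 = 7×15 + 12
15 = 1×12 + 3
12 = 4×3 + 0
gcd(2121, 4359) = 3.
Express as a combination:
3 = 15 − 12
3 = −117 + 8·15
3 = 8·2121 − 145·117
3 = −145·4359 + 298·2121
So 3 = (-145)·4359 + (298)·2121.

3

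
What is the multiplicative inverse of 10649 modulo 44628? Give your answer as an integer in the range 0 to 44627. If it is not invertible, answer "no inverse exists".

31121

Apply the Euclidean algorithm to 44628 and 10649:
44628 = 4*10649 + 2032
10649 = 5*2032 + 489
2032 = 4*489 + 76
489 = 6*76 + 33
76 = 2*33 + 10
33 = 3*10 + 3
10 = 3*3 + 1
3 = 3*1 + 0
Since gcd(10649, 44628) = 1, back-substitute to write 1 as a combination:
1 = 10 − 3·3
1 = −3·33 + 10·10
1 = 10·76 − 23·33
1 = −23·489 + 148·76
1 = 148·2032 − 615·489
1 = −615·10649 + 3223·2032
1 = 3223·44628 − 13507·10649
So 10649·(-13507) ≡ 1 (mod 44628), and -13507 ≡ 31121 (mod 44628).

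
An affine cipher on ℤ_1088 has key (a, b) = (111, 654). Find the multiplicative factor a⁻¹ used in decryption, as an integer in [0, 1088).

1039

gcd(1088, 111) by repeated division:
1088 = 9*111 + 89
111 = 1*89 + 22
89 = 4*22 + 1
22 = 22*1 + 0
gcd = 1, so the inverse exists. Back-substitute:
1 = 89 − 4·22
1 = −4·111 + 5·89
1 = 5·1088 − 49·111
So 111·(-49) ≡ 1 (mod 1088), and -49 ≡ 1039 (mod 1088).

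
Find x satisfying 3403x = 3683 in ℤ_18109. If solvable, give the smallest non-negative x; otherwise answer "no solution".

9766

First find gcd(3403, 18109):
18109 = 5×3403 + 1094
3403 = 3×1094 + 121
1094 = 9×121 + 5
121 = 24×5 + 1
5 = 5×1 + 0
gcd = 1, so a unique solution mod 18109 exists.
Back-substitute for the Bézout coefficients:
1 = 121 − 24·5
1 = −24·1094 + 217·121
1 = 217·3403 − 675·1094
1 = −675·18109 + 3592·3403
So 3403·(3592) ≡ 1 (mod 18109), giving 3403⁻¹ ≡ 3592.
x ≡ 3403⁻¹·3683 ≡ 3592·3683 ≡ 9766 (mod 18109).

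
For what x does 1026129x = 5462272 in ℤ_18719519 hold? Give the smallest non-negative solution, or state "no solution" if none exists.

no solution

gcd(1026129, 18719519):
18719519 = 18·1026129 + 249197
1026129 = 4·249197 + 29341
249197 = 8·29341 + 14469
29341 = 2·14469 + 403
14469 = 35·403 + 364
403 = 1·364 + 39
364 = 9·39 + 13
39 = 3·13 + 0
gcd = 13, but 13 ∤ 5462272, so the congruence has no solution.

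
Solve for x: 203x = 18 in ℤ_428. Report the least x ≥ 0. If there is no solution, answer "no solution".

First find gcd(203, 428):
428 = 2*203 + 22
203 = 9*22 + 5
22 = 4*5 + 2
5 = 2*2 + 1
2 = 2*1 + 0
gcd = 1, so a unique solution mod 428 exists.
Back-substitute for the Bézout coefficients:
1 = 5 − 2·2
1 = −2·22 + 9·5
1 = 9·203 − 83·22
1 = −83·428 + 175·203
So 203·(175) ≡ 1 (mod 428), giving 203⁻¹ ≡ 175.
x ≡ 203⁻¹·18 ≡ 175·18 ≡ 154 (mod 428).

154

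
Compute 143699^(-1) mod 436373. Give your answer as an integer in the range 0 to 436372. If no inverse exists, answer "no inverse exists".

Apply the Euclidean algorithm to 436373 and 143699:
436373 = 3×143699 + 5276
143699 = 27×5276 + 1247
5276 = 4×1247 + 288
1247 = 4×288 + 95
288 = 3×95 + 3
95 = 31×3 + 2
3 = 1×2 + 1
2 = 2×1 + 0
The gcd is 1. Working backward:
1 = 3 − 2
1 = −95 + 32·3
1 = 32·288 − 97·95
1 = −97·1247 + 420·288
1 = 420·5276 − 1777·1247
1 = −1777·143699 + 48399·5276
1 = 48399·436373 − 146974·143699
So 143699·(-146974) ≡ 1 (mod 436373), and -146974 ≡ 289399 (mod 436373).

289399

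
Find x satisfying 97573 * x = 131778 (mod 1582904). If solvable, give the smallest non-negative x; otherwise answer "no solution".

First find gcd(97573, 1582904):
1582904 = 16*97573 + 21736
97573 = 4*21736 + 10629
21736 = 2*10629 + 478
10629 = 22*478 + 113
478 = 4*113 + 26
113 = 4*26 + 9
26 = 2*9 + 8
9 = 1*8 + 1
8 = 8*1 + 0
gcd = 1, so a unique solution mod 1582904 exists.
Back-substitute for the Bézout coefficients:
1 = 9 − 8
1 = −26 + 3·9
1 = 3·113 − 13·26
1 = −13·478 + 55·113
1 = 55·10629 − 1223·478
1 = −1223·21736 + 2501·10629
1 = 2501·97573 − 11227·21736
1 = −11227·1582904 + 182133·97573
So 97573·(182133) ≡ 1 (mod 1582904), giving 97573⁻¹ ≡ 182133.
x ≡ 97573⁻¹·131778 ≡ 182133·131778 ≡ 1132026 (mod 1582904).

1132026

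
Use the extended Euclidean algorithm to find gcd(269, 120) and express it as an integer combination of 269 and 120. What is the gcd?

1

Apply Euclid's algorithm to 269 and 120:
269 = 2·120 + 29
120 = 4·29 + 4
29 = 7·4 + 1
4 = 4·1 + 0
gcd(269, 120) = 1.
Working backward:
1 = 29 − 7·4
1 = −7·120 + 29·29
1 = 29·269 − 65·120
So 1 = (29)·269 + (-65)·120.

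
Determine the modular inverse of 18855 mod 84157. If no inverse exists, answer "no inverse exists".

Extended Euclidean algorithm:
84157 = 4*18855 + 8737
18855 = 2*8737 + 1381
8737 = 6*1381 + 451
1381 = 3*451 + 28
451 = 16*28 + 3
28 = 9*3 + 1
3 = 3*1 + 0
gcd = 1, so the inverse exists. Back-substitute:
1 = 28 − 9·3
1 = −9·451 + 145·28
1 = 145·1381 − 444·451
1 = −444·8737 + 2809·1381
1 = 2809·18855 − 6062·8737
1 = −6062·84157 + 27057·18855
So 18855·27057 ≡ 1 (mod 84157).

27057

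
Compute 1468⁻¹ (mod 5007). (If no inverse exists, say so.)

Run Euclid on (5007, 1468):
5007 = 3*1468 + 603
1468 = 2*603 + 262
603 = 2*262 + 79
262 = 3*79 + 25
79 = 3*25 + 4
25 = 6*4 + 1
4 = 4*1 + 0
Since gcd(1468, 5007) = 1, back-substitute to write 1 as a combination:
1 = 25 − 6·4
1 = −6·79 + 19·25
1 = 19·262 − 63·79
1 = −63·603 + 145·262
1 = 145·1468 − 353·603
1 = −353·5007 + 1204·1468
So 1468·1204 ≡ 1 (mod 5007).

1204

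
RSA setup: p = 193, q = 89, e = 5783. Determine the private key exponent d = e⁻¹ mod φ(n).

φ(n) = (p−1)(q−1) = 192·88 = 16896.
Need d with 5783·d ≡ 1 (mod 16896). Apply the extended Euclidean algorithm:
16896 = 2*5783 + 5330
5783 = 1*5330 + 453
5330 = 11*453 + 347
453 = 1*347 + 106
347 = 3*106 + 29
106 = 3*29 + 19
29 = 1*19 + 10
19 = 1*10 + 9
10 = 1*9 + 1
9 = 9*1 + 0
Back-substitute:
1 = 10 − 9
1 = −19 + 2·10
1 = 2·29 − 3·19
1 = −3·106 + 11·29
1 = 11·347 − 36·106
1 = −36·453 + 47·347
1 = 47·5330 − 553·453
1 = −553·5783 + 600·5330
1 = 600·16896 − 1753·5783
So 5783·(-1753) ≡ 1 (mod 16896), hence d ≡ -1753 ≡ 15143 (mod 16896).

15143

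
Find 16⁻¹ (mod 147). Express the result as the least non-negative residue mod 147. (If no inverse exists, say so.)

46

gcd(147, 16) by repeated division:
147 = 9·16 + 3
16 = 5·3 + 1
3 = 3·1 + 0
The gcd is 1. Working backward:
1 = 16 − 5·3
1 = −5·147 + 46·16
So 16·46 ≡ 1 (mod 147).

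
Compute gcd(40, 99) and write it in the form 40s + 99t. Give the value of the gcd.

1

Repeated division:
99 = 2·40 + 19
40 = 2·19 + 2
19 = 9·2 + 1
2 = 2·1 + 0
gcd(40, 99) = 1.
Back-substituting:
1 = 19 − 9·2
1 = −9·40 + 19·19
1 = 19·99 − 47·40
So 1 = (19)·99 + (-47)·40.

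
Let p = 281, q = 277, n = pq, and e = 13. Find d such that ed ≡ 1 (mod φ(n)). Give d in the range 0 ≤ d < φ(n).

47557

φ(n) = (p−1)(q−1) = 280·276 = 77280.
Need d with 13·d ≡ 1 (mod 77280). Apply the extended Euclidean algorithm:
77280 = 5944*13 + 8
13 = 1*8 + 5
8 = 1*5 + 3
5 = 1*3 + 2
3 = 1*2 + 1
2 = 2*1 + 0
Back-substitute:
1 = 3 − 2
1 = −5 + 2·3
1 = 2·8 − 3·5
1 = −3·13 + 5·8
1 = 5·77280 − 29723·13
So 13·(-29723) ≡ 1 (mod 77280), hence d ≡ -29723 ≡ 47557 (mod 77280).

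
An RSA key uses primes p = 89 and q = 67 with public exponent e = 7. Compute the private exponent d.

φ(n) = (p−1)(q−1) = 88·66 = 5808.
Need d with 7·d ≡ 1 (mod 5808). Apply the extended Euclidean algorithm:
5808 = 829*7 + 5
7 = 1*5 + 2
5 = 2*2 + 1
2 = 2*1 + 0
Back-substitute:
1 = 5 − 2·2
1 = −2·7 + 3·5
1 = 3·5808 − 2489·7
So 7·(-2489) ≡ 1 (mod 5808), hence d ≡ -2489 ≡ 3319 (mod 5808).

3319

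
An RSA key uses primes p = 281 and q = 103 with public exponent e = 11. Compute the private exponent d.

φ(n) = (p−1)(q−1) = 280·102 = 28560.
Need d with 11·d ≡ 1 (mod 28560). Apply the extended Euclidean algorithm:
28560 = 2596·11 + 4
11 = 2·4 + 3
4 = 1·3 + 1
3 = 3·1 + 0
Back-substitute:
1 = 4 − 3
1 = −11 + 3·4
1 = 3·28560 − 7789·11
So 11·(-7789) ≡ 1 (mod 28560), hence d ≡ -7789 ≡ 20771 (mod 28560).

20771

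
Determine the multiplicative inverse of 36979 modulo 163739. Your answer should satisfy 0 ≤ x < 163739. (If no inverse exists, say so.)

77218

gcd(163739, 36979) by repeated division:
163739 = 4*36979 + 15823
36979 = 2*15823 + 5333
15823 = 2*5333 + 5157
5333 = 1*5157 + 176
5157 = 29*176 + 53
176 = 3*53 + 17
53 = 3*17 + 2
17 = 8*2 + 1
2 = 2*1 + 0
The gcd is 1. Working backward:
1 = 17 − 8·2
1 = −8·53 + 25·17
1 = 25·176 − 83·53
1 = −83·5157 + 2432·176
1 = 2432·5333 − 2515·5157
1 = −2515·15823 + 7462·5333
1 = 7462·36979 − 17439·15823
1 = −17439·163739 + 77218·36979
So 36979·77218 ≡ 1 (mod 163739).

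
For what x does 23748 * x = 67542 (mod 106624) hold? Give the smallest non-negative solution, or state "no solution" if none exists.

no solution

gcd(23748, 106624):
106624 = 4·23748 + 11632
23748 = 2·11632 + 484
11632 = 24·484 + 16
484 = 30·16 + 4
16 = 4·4 + 0
gcd = 4, but 4 ∤ 67542, so the congruence has no solution.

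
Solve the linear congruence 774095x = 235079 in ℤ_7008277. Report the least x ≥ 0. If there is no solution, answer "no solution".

4340235

First find gcd(774095, 7008277):
7008277 = 9*774095 + 41422
774095 = 18*41422 + 28499
41422 = 1*28499 + 12923
28499 = 2*12923 + 2653
12923 = 4*2653 + 2311
2653 = 1*2311 + 342
2311 = 6*342 + 259
342 = 1*259 + 83
259 = 3*83 + 10
83 = 8*10 + 3
10 = 3*3 + 1
3 = 3*1 + 0
gcd = 1, so a unique solution mod 7008277 exists.
Back-substitute for the Bézout coefficients:
1 = 10 − 3·3
1 = −3·83 + 25·10
1 = 25·259 − 78·83
1 = −78·342 + 103·259
1 = 103·2311 − 696·342
1 = −696·2653 + 799·2311
1 = 799·12923 − 3892·2653
1 = −3892·28499 + 8583·12923
1 = 8583·41422 − 12475·28499
1 = −12475·774095 + 233133·41422
1 = 233133·7008277 − 2110672·774095
So 774095·(-2110672) ≡ 1 (mod 7008277), giving 774095⁻¹ ≡ 4897605.
x ≡ 774095⁻¹·235079 ≡ 4897605·235079 ≡ 4340235 (mod 7008277).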